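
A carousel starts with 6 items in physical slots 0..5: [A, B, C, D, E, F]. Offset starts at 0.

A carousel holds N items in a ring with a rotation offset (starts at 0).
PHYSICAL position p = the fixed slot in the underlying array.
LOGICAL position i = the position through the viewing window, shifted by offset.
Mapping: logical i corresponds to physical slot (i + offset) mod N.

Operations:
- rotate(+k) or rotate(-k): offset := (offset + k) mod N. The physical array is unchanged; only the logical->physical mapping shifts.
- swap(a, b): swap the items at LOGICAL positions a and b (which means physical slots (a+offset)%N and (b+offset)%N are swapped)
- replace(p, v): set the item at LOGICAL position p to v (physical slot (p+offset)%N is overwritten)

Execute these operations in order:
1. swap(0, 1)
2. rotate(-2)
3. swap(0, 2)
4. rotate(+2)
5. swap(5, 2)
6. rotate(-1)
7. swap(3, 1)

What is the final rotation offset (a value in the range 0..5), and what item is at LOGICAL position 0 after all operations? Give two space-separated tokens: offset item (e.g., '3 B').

After op 1 (swap(0, 1)): offset=0, physical=[B,A,C,D,E,F], logical=[B,A,C,D,E,F]
After op 2 (rotate(-2)): offset=4, physical=[B,A,C,D,E,F], logical=[E,F,B,A,C,D]
After op 3 (swap(0, 2)): offset=4, physical=[E,A,C,D,B,F], logical=[B,F,E,A,C,D]
After op 4 (rotate(+2)): offset=0, physical=[E,A,C,D,B,F], logical=[E,A,C,D,B,F]
After op 5 (swap(5, 2)): offset=0, physical=[E,A,F,D,B,C], logical=[E,A,F,D,B,C]
After op 6 (rotate(-1)): offset=5, physical=[E,A,F,D,B,C], logical=[C,E,A,F,D,B]
After op 7 (swap(3, 1)): offset=5, physical=[F,A,E,D,B,C], logical=[C,F,A,E,D,B]

Answer: 5 C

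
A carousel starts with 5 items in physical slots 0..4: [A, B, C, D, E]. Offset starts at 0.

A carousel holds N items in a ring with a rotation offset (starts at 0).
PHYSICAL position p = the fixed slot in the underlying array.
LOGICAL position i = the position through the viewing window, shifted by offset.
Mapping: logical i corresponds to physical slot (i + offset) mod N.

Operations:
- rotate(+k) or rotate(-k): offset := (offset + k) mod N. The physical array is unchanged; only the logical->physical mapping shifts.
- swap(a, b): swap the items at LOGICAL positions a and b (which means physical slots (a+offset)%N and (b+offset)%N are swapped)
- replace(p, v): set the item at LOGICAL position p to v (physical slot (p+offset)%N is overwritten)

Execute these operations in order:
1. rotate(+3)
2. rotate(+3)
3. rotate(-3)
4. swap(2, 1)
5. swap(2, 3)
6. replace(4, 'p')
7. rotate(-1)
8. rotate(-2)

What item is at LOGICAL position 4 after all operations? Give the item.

Answer: A

Derivation:
After op 1 (rotate(+3)): offset=3, physical=[A,B,C,D,E], logical=[D,E,A,B,C]
After op 2 (rotate(+3)): offset=1, physical=[A,B,C,D,E], logical=[B,C,D,E,A]
After op 3 (rotate(-3)): offset=3, physical=[A,B,C,D,E], logical=[D,E,A,B,C]
After op 4 (swap(2, 1)): offset=3, physical=[E,B,C,D,A], logical=[D,A,E,B,C]
After op 5 (swap(2, 3)): offset=3, physical=[B,E,C,D,A], logical=[D,A,B,E,C]
After op 6 (replace(4, 'p')): offset=3, physical=[B,E,p,D,A], logical=[D,A,B,E,p]
After op 7 (rotate(-1)): offset=2, physical=[B,E,p,D,A], logical=[p,D,A,B,E]
After op 8 (rotate(-2)): offset=0, physical=[B,E,p,D,A], logical=[B,E,p,D,A]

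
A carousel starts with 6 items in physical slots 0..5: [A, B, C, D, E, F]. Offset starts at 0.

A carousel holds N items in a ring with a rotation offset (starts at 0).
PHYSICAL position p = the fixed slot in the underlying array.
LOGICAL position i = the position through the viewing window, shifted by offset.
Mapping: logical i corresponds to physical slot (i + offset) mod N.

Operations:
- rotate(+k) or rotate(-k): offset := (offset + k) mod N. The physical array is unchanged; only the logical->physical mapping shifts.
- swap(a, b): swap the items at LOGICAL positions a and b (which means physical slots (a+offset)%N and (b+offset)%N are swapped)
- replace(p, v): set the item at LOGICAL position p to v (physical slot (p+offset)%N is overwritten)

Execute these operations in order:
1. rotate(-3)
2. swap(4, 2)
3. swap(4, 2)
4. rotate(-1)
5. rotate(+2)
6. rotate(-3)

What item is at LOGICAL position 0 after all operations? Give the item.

Answer: B

Derivation:
After op 1 (rotate(-3)): offset=3, physical=[A,B,C,D,E,F], logical=[D,E,F,A,B,C]
After op 2 (swap(4, 2)): offset=3, physical=[A,F,C,D,E,B], logical=[D,E,B,A,F,C]
After op 3 (swap(4, 2)): offset=3, physical=[A,B,C,D,E,F], logical=[D,E,F,A,B,C]
After op 4 (rotate(-1)): offset=2, physical=[A,B,C,D,E,F], logical=[C,D,E,F,A,B]
After op 5 (rotate(+2)): offset=4, physical=[A,B,C,D,E,F], logical=[E,F,A,B,C,D]
After op 6 (rotate(-3)): offset=1, physical=[A,B,C,D,E,F], logical=[B,C,D,E,F,A]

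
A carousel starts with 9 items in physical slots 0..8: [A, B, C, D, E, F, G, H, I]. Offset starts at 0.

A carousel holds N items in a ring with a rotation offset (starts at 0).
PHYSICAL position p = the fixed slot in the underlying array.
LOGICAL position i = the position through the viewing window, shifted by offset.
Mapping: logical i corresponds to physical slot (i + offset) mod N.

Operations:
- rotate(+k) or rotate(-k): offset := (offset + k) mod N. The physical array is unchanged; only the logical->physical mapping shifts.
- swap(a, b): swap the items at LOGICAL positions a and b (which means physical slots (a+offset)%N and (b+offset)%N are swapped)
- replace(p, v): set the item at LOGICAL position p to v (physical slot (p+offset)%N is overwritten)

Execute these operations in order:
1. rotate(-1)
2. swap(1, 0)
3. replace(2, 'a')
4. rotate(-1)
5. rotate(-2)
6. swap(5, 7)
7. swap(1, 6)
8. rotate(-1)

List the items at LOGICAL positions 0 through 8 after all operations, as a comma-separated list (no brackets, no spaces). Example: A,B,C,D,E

After op 1 (rotate(-1)): offset=8, physical=[A,B,C,D,E,F,G,H,I], logical=[I,A,B,C,D,E,F,G,H]
After op 2 (swap(1, 0)): offset=8, physical=[I,B,C,D,E,F,G,H,A], logical=[A,I,B,C,D,E,F,G,H]
After op 3 (replace(2, 'a')): offset=8, physical=[I,a,C,D,E,F,G,H,A], logical=[A,I,a,C,D,E,F,G,H]
After op 4 (rotate(-1)): offset=7, physical=[I,a,C,D,E,F,G,H,A], logical=[H,A,I,a,C,D,E,F,G]
After op 5 (rotate(-2)): offset=5, physical=[I,a,C,D,E,F,G,H,A], logical=[F,G,H,A,I,a,C,D,E]
After op 6 (swap(5, 7)): offset=5, physical=[I,D,C,a,E,F,G,H,A], logical=[F,G,H,A,I,D,C,a,E]
After op 7 (swap(1, 6)): offset=5, physical=[I,D,G,a,E,F,C,H,A], logical=[F,C,H,A,I,D,G,a,E]
After op 8 (rotate(-1)): offset=4, physical=[I,D,G,a,E,F,C,H,A], logical=[E,F,C,H,A,I,D,G,a]

Answer: E,F,C,H,A,I,D,G,a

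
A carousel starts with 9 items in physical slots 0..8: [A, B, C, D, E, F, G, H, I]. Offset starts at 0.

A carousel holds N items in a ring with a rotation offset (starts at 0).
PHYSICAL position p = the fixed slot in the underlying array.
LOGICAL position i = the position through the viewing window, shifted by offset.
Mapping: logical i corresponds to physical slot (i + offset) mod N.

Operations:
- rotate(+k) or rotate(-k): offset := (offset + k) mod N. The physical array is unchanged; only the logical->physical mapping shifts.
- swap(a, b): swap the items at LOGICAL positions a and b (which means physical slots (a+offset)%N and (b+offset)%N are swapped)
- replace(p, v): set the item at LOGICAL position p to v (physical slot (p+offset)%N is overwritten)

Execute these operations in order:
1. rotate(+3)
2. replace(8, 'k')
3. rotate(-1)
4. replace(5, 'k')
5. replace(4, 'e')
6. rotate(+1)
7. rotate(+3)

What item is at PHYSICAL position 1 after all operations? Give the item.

After op 1 (rotate(+3)): offset=3, physical=[A,B,C,D,E,F,G,H,I], logical=[D,E,F,G,H,I,A,B,C]
After op 2 (replace(8, 'k')): offset=3, physical=[A,B,k,D,E,F,G,H,I], logical=[D,E,F,G,H,I,A,B,k]
After op 3 (rotate(-1)): offset=2, physical=[A,B,k,D,E,F,G,H,I], logical=[k,D,E,F,G,H,I,A,B]
After op 4 (replace(5, 'k')): offset=2, physical=[A,B,k,D,E,F,G,k,I], logical=[k,D,E,F,G,k,I,A,B]
After op 5 (replace(4, 'e')): offset=2, physical=[A,B,k,D,E,F,e,k,I], logical=[k,D,E,F,e,k,I,A,B]
After op 6 (rotate(+1)): offset=3, physical=[A,B,k,D,E,F,e,k,I], logical=[D,E,F,e,k,I,A,B,k]
After op 7 (rotate(+3)): offset=6, physical=[A,B,k,D,E,F,e,k,I], logical=[e,k,I,A,B,k,D,E,F]

Answer: B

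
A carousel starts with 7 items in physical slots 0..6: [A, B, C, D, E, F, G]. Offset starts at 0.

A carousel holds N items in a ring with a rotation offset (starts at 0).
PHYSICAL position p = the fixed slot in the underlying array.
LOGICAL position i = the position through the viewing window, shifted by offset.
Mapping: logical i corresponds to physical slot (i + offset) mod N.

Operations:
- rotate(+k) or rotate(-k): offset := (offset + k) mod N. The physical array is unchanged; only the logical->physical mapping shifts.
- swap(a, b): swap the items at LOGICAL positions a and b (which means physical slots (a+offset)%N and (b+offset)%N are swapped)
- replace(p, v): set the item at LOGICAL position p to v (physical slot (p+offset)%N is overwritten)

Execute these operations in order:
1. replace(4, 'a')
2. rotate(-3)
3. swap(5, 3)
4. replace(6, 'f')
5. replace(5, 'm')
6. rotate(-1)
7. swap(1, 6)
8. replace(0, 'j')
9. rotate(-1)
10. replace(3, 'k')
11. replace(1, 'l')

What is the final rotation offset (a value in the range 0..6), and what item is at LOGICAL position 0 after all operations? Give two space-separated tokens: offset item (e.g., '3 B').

After op 1 (replace(4, 'a')): offset=0, physical=[A,B,C,D,a,F,G], logical=[A,B,C,D,a,F,G]
After op 2 (rotate(-3)): offset=4, physical=[A,B,C,D,a,F,G], logical=[a,F,G,A,B,C,D]
After op 3 (swap(5, 3)): offset=4, physical=[C,B,A,D,a,F,G], logical=[a,F,G,C,B,A,D]
After op 4 (replace(6, 'f')): offset=4, physical=[C,B,A,f,a,F,G], logical=[a,F,G,C,B,A,f]
After op 5 (replace(5, 'm')): offset=4, physical=[C,B,m,f,a,F,G], logical=[a,F,G,C,B,m,f]
After op 6 (rotate(-1)): offset=3, physical=[C,B,m,f,a,F,G], logical=[f,a,F,G,C,B,m]
After op 7 (swap(1, 6)): offset=3, physical=[C,B,a,f,m,F,G], logical=[f,m,F,G,C,B,a]
After op 8 (replace(0, 'j')): offset=3, physical=[C,B,a,j,m,F,G], logical=[j,m,F,G,C,B,a]
After op 9 (rotate(-1)): offset=2, physical=[C,B,a,j,m,F,G], logical=[a,j,m,F,G,C,B]
After op 10 (replace(3, 'k')): offset=2, physical=[C,B,a,j,m,k,G], logical=[a,j,m,k,G,C,B]
After op 11 (replace(1, 'l')): offset=2, physical=[C,B,a,l,m,k,G], logical=[a,l,m,k,G,C,B]

Answer: 2 a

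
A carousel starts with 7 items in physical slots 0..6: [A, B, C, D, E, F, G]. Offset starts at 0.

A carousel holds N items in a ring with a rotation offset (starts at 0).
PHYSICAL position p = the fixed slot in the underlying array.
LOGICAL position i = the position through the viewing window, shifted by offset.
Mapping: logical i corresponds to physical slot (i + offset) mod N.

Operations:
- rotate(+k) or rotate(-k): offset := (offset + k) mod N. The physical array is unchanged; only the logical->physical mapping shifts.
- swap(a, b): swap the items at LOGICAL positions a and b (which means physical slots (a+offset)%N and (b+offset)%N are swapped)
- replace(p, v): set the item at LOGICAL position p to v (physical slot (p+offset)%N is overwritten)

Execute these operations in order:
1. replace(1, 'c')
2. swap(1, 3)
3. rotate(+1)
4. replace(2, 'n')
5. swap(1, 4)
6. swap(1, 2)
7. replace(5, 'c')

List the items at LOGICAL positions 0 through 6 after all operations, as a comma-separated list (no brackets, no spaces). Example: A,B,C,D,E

Answer: D,n,F,E,C,c,A

Derivation:
After op 1 (replace(1, 'c')): offset=0, physical=[A,c,C,D,E,F,G], logical=[A,c,C,D,E,F,G]
After op 2 (swap(1, 3)): offset=0, physical=[A,D,C,c,E,F,G], logical=[A,D,C,c,E,F,G]
After op 3 (rotate(+1)): offset=1, physical=[A,D,C,c,E,F,G], logical=[D,C,c,E,F,G,A]
After op 4 (replace(2, 'n')): offset=1, physical=[A,D,C,n,E,F,G], logical=[D,C,n,E,F,G,A]
After op 5 (swap(1, 4)): offset=1, physical=[A,D,F,n,E,C,G], logical=[D,F,n,E,C,G,A]
After op 6 (swap(1, 2)): offset=1, physical=[A,D,n,F,E,C,G], logical=[D,n,F,E,C,G,A]
After op 7 (replace(5, 'c')): offset=1, physical=[A,D,n,F,E,C,c], logical=[D,n,F,E,C,c,A]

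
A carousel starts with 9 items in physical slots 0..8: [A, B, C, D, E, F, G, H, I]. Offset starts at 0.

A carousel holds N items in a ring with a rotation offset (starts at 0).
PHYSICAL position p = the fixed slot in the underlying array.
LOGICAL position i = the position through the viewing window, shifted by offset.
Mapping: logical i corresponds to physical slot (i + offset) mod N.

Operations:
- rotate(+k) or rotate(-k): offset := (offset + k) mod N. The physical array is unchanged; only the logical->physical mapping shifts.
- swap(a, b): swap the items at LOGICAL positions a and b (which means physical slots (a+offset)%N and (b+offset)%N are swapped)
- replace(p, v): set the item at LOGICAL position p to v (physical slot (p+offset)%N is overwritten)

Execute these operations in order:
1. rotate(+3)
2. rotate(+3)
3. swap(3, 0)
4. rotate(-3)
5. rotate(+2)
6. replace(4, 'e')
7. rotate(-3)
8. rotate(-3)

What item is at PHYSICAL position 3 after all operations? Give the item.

Answer: D

Derivation:
After op 1 (rotate(+3)): offset=3, physical=[A,B,C,D,E,F,G,H,I], logical=[D,E,F,G,H,I,A,B,C]
After op 2 (rotate(+3)): offset=6, physical=[A,B,C,D,E,F,G,H,I], logical=[G,H,I,A,B,C,D,E,F]
After op 3 (swap(3, 0)): offset=6, physical=[G,B,C,D,E,F,A,H,I], logical=[A,H,I,G,B,C,D,E,F]
After op 4 (rotate(-3)): offset=3, physical=[G,B,C,D,E,F,A,H,I], logical=[D,E,F,A,H,I,G,B,C]
After op 5 (rotate(+2)): offset=5, physical=[G,B,C,D,E,F,A,H,I], logical=[F,A,H,I,G,B,C,D,E]
After op 6 (replace(4, 'e')): offset=5, physical=[e,B,C,D,E,F,A,H,I], logical=[F,A,H,I,e,B,C,D,E]
After op 7 (rotate(-3)): offset=2, physical=[e,B,C,D,E,F,A,H,I], logical=[C,D,E,F,A,H,I,e,B]
After op 8 (rotate(-3)): offset=8, physical=[e,B,C,D,E,F,A,H,I], logical=[I,e,B,C,D,E,F,A,H]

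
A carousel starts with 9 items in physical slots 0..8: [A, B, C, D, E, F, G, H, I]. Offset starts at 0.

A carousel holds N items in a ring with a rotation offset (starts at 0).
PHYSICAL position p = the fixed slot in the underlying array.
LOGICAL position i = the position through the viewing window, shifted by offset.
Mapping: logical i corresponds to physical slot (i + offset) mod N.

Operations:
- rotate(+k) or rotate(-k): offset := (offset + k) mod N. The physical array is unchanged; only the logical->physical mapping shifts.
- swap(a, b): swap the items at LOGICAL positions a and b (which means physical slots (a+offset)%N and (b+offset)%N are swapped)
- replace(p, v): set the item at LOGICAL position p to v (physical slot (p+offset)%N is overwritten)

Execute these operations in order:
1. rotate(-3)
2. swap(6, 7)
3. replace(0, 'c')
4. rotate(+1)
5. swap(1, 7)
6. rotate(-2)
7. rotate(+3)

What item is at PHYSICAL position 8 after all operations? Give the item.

Answer: F

Derivation:
After op 1 (rotate(-3)): offset=6, physical=[A,B,C,D,E,F,G,H,I], logical=[G,H,I,A,B,C,D,E,F]
After op 2 (swap(6, 7)): offset=6, physical=[A,B,C,E,D,F,G,H,I], logical=[G,H,I,A,B,C,E,D,F]
After op 3 (replace(0, 'c')): offset=6, physical=[A,B,C,E,D,F,c,H,I], logical=[c,H,I,A,B,C,E,D,F]
After op 4 (rotate(+1)): offset=7, physical=[A,B,C,E,D,F,c,H,I], logical=[H,I,A,B,C,E,D,F,c]
After op 5 (swap(1, 7)): offset=7, physical=[A,B,C,E,D,I,c,H,F], logical=[H,F,A,B,C,E,D,I,c]
After op 6 (rotate(-2)): offset=5, physical=[A,B,C,E,D,I,c,H,F], logical=[I,c,H,F,A,B,C,E,D]
After op 7 (rotate(+3)): offset=8, physical=[A,B,C,E,D,I,c,H,F], logical=[F,A,B,C,E,D,I,c,H]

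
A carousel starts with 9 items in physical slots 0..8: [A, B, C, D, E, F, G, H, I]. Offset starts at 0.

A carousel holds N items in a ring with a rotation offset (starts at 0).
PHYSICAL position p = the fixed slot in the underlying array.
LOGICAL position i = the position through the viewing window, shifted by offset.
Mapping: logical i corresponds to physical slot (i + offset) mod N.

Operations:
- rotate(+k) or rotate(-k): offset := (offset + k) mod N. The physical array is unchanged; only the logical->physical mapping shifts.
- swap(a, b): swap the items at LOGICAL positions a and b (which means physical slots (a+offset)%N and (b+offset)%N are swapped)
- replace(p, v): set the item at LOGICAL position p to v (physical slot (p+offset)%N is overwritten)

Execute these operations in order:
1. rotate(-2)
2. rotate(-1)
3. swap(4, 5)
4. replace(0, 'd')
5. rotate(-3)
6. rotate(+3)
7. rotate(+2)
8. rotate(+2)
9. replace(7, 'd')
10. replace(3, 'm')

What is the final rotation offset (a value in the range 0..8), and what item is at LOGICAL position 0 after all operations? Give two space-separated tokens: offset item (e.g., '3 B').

Answer: 1 C

Derivation:
After op 1 (rotate(-2)): offset=7, physical=[A,B,C,D,E,F,G,H,I], logical=[H,I,A,B,C,D,E,F,G]
After op 2 (rotate(-1)): offset=6, physical=[A,B,C,D,E,F,G,H,I], logical=[G,H,I,A,B,C,D,E,F]
After op 3 (swap(4, 5)): offset=6, physical=[A,C,B,D,E,F,G,H,I], logical=[G,H,I,A,C,B,D,E,F]
After op 4 (replace(0, 'd')): offset=6, physical=[A,C,B,D,E,F,d,H,I], logical=[d,H,I,A,C,B,D,E,F]
After op 5 (rotate(-3)): offset=3, physical=[A,C,B,D,E,F,d,H,I], logical=[D,E,F,d,H,I,A,C,B]
After op 6 (rotate(+3)): offset=6, physical=[A,C,B,D,E,F,d,H,I], logical=[d,H,I,A,C,B,D,E,F]
After op 7 (rotate(+2)): offset=8, physical=[A,C,B,D,E,F,d,H,I], logical=[I,A,C,B,D,E,F,d,H]
After op 8 (rotate(+2)): offset=1, physical=[A,C,B,D,E,F,d,H,I], logical=[C,B,D,E,F,d,H,I,A]
After op 9 (replace(7, 'd')): offset=1, physical=[A,C,B,D,E,F,d,H,d], logical=[C,B,D,E,F,d,H,d,A]
After op 10 (replace(3, 'm')): offset=1, physical=[A,C,B,D,m,F,d,H,d], logical=[C,B,D,m,F,d,H,d,A]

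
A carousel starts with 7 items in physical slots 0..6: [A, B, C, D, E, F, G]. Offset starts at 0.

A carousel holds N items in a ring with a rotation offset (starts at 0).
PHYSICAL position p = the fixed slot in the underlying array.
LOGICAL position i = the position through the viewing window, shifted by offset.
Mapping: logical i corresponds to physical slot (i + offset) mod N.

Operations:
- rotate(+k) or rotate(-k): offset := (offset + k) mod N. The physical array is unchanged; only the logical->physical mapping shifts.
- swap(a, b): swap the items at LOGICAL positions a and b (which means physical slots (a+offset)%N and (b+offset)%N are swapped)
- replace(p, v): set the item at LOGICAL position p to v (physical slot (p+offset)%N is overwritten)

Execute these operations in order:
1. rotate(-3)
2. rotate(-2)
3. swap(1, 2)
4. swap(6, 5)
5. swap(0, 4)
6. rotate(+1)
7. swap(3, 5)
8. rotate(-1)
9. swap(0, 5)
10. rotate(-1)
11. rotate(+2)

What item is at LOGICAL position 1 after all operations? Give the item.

Answer: D

Derivation:
After op 1 (rotate(-3)): offset=4, physical=[A,B,C,D,E,F,G], logical=[E,F,G,A,B,C,D]
After op 2 (rotate(-2)): offset=2, physical=[A,B,C,D,E,F,G], logical=[C,D,E,F,G,A,B]
After op 3 (swap(1, 2)): offset=2, physical=[A,B,C,E,D,F,G], logical=[C,E,D,F,G,A,B]
After op 4 (swap(6, 5)): offset=2, physical=[B,A,C,E,D,F,G], logical=[C,E,D,F,G,B,A]
After op 5 (swap(0, 4)): offset=2, physical=[B,A,G,E,D,F,C], logical=[G,E,D,F,C,B,A]
After op 6 (rotate(+1)): offset=3, physical=[B,A,G,E,D,F,C], logical=[E,D,F,C,B,A,G]
After op 7 (swap(3, 5)): offset=3, physical=[B,C,G,E,D,F,A], logical=[E,D,F,A,B,C,G]
After op 8 (rotate(-1)): offset=2, physical=[B,C,G,E,D,F,A], logical=[G,E,D,F,A,B,C]
After op 9 (swap(0, 5)): offset=2, physical=[G,C,B,E,D,F,A], logical=[B,E,D,F,A,G,C]
After op 10 (rotate(-1)): offset=1, physical=[G,C,B,E,D,F,A], logical=[C,B,E,D,F,A,G]
After op 11 (rotate(+2)): offset=3, physical=[G,C,B,E,D,F,A], logical=[E,D,F,A,G,C,B]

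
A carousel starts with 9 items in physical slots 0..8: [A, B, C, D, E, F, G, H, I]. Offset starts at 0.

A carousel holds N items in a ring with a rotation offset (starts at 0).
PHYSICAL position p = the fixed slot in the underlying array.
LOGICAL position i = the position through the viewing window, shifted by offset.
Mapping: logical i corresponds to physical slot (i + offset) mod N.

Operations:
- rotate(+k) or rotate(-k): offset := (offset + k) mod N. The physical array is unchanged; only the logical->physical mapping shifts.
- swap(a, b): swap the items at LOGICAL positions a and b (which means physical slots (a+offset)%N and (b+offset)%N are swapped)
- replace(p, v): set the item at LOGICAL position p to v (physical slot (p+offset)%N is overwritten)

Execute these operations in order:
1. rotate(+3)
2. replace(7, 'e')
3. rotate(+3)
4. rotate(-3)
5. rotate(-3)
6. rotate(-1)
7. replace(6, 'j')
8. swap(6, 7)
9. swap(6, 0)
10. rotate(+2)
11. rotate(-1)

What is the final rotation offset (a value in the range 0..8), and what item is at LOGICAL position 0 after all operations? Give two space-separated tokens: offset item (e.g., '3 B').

After op 1 (rotate(+3)): offset=3, physical=[A,B,C,D,E,F,G,H,I], logical=[D,E,F,G,H,I,A,B,C]
After op 2 (replace(7, 'e')): offset=3, physical=[A,e,C,D,E,F,G,H,I], logical=[D,E,F,G,H,I,A,e,C]
After op 3 (rotate(+3)): offset=6, physical=[A,e,C,D,E,F,G,H,I], logical=[G,H,I,A,e,C,D,E,F]
After op 4 (rotate(-3)): offset=3, physical=[A,e,C,D,E,F,G,H,I], logical=[D,E,F,G,H,I,A,e,C]
After op 5 (rotate(-3)): offset=0, physical=[A,e,C,D,E,F,G,H,I], logical=[A,e,C,D,E,F,G,H,I]
After op 6 (rotate(-1)): offset=8, physical=[A,e,C,D,E,F,G,H,I], logical=[I,A,e,C,D,E,F,G,H]
After op 7 (replace(6, 'j')): offset=8, physical=[A,e,C,D,E,j,G,H,I], logical=[I,A,e,C,D,E,j,G,H]
After op 8 (swap(6, 7)): offset=8, physical=[A,e,C,D,E,G,j,H,I], logical=[I,A,e,C,D,E,G,j,H]
After op 9 (swap(6, 0)): offset=8, physical=[A,e,C,D,E,I,j,H,G], logical=[G,A,e,C,D,E,I,j,H]
After op 10 (rotate(+2)): offset=1, physical=[A,e,C,D,E,I,j,H,G], logical=[e,C,D,E,I,j,H,G,A]
After op 11 (rotate(-1)): offset=0, physical=[A,e,C,D,E,I,j,H,G], logical=[A,e,C,D,E,I,j,H,G]

Answer: 0 A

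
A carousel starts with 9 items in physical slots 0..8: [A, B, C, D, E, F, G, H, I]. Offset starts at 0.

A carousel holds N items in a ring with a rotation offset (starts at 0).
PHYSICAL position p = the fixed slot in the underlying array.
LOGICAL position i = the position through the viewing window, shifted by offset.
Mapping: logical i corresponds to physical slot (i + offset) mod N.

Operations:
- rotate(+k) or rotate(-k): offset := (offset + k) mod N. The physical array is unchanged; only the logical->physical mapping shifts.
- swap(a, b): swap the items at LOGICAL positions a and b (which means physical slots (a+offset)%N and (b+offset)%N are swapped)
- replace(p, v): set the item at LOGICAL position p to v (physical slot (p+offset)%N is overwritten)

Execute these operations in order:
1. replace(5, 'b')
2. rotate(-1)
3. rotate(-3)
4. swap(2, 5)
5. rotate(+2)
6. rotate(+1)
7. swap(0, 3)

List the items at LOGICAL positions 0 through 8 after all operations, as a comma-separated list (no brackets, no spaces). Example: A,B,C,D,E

After op 1 (replace(5, 'b')): offset=0, physical=[A,B,C,D,E,b,G,H,I], logical=[A,B,C,D,E,b,G,H,I]
After op 2 (rotate(-1)): offset=8, physical=[A,B,C,D,E,b,G,H,I], logical=[I,A,B,C,D,E,b,G,H]
After op 3 (rotate(-3)): offset=5, physical=[A,B,C,D,E,b,G,H,I], logical=[b,G,H,I,A,B,C,D,E]
After op 4 (swap(2, 5)): offset=5, physical=[A,H,C,D,E,b,G,B,I], logical=[b,G,B,I,A,H,C,D,E]
After op 5 (rotate(+2)): offset=7, physical=[A,H,C,D,E,b,G,B,I], logical=[B,I,A,H,C,D,E,b,G]
After op 6 (rotate(+1)): offset=8, physical=[A,H,C,D,E,b,G,B,I], logical=[I,A,H,C,D,E,b,G,B]
After op 7 (swap(0, 3)): offset=8, physical=[A,H,I,D,E,b,G,B,C], logical=[C,A,H,I,D,E,b,G,B]

Answer: C,A,H,I,D,E,b,G,B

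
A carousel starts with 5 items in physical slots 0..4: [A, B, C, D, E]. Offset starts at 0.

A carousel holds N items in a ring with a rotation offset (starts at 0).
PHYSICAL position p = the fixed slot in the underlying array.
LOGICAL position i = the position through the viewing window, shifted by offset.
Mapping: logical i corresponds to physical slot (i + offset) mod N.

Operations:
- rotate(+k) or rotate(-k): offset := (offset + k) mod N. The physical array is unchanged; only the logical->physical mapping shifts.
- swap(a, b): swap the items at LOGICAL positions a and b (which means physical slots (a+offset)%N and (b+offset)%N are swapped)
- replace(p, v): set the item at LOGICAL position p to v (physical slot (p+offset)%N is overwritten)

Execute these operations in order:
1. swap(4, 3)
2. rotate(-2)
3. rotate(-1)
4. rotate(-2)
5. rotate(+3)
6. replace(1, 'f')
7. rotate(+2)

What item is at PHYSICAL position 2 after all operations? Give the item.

Answer: C

Derivation:
After op 1 (swap(4, 3)): offset=0, physical=[A,B,C,E,D], logical=[A,B,C,E,D]
After op 2 (rotate(-2)): offset=3, physical=[A,B,C,E,D], logical=[E,D,A,B,C]
After op 3 (rotate(-1)): offset=2, physical=[A,B,C,E,D], logical=[C,E,D,A,B]
After op 4 (rotate(-2)): offset=0, physical=[A,B,C,E,D], logical=[A,B,C,E,D]
After op 5 (rotate(+3)): offset=3, physical=[A,B,C,E,D], logical=[E,D,A,B,C]
After op 6 (replace(1, 'f')): offset=3, physical=[A,B,C,E,f], logical=[E,f,A,B,C]
After op 7 (rotate(+2)): offset=0, physical=[A,B,C,E,f], logical=[A,B,C,E,f]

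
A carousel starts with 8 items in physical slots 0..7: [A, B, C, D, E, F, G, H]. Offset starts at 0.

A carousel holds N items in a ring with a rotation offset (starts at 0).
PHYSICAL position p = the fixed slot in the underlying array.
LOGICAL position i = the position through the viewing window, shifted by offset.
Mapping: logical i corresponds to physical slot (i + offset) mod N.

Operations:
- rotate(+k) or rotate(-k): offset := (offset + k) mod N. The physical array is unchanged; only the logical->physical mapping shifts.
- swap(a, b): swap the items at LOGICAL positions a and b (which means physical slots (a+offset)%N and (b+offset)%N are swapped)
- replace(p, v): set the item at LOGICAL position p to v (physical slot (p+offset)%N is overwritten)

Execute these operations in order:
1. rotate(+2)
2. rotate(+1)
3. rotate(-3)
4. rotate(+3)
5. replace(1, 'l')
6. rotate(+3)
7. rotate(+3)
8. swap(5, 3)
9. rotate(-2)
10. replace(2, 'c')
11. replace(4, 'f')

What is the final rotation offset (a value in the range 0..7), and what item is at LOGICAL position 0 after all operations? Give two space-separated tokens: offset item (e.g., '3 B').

Answer: 7 H

Derivation:
After op 1 (rotate(+2)): offset=2, physical=[A,B,C,D,E,F,G,H], logical=[C,D,E,F,G,H,A,B]
After op 2 (rotate(+1)): offset=3, physical=[A,B,C,D,E,F,G,H], logical=[D,E,F,G,H,A,B,C]
After op 3 (rotate(-3)): offset=0, physical=[A,B,C,D,E,F,G,H], logical=[A,B,C,D,E,F,G,H]
After op 4 (rotate(+3)): offset=3, physical=[A,B,C,D,E,F,G,H], logical=[D,E,F,G,H,A,B,C]
After op 5 (replace(1, 'l')): offset=3, physical=[A,B,C,D,l,F,G,H], logical=[D,l,F,G,H,A,B,C]
After op 6 (rotate(+3)): offset=6, physical=[A,B,C,D,l,F,G,H], logical=[G,H,A,B,C,D,l,F]
After op 7 (rotate(+3)): offset=1, physical=[A,B,C,D,l,F,G,H], logical=[B,C,D,l,F,G,H,A]
After op 8 (swap(5, 3)): offset=1, physical=[A,B,C,D,G,F,l,H], logical=[B,C,D,G,F,l,H,A]
After op 9 (rotate(-2)): offset=7, physical=[A,B,C,D,G,F,l,H], logical=[H,A,B,C,D,G,F,l]
After op 10 (replace(2, 'c')): offset=7, physical=[A,c,C,D,G,F,l,H], logical=[H,A,c,C,D,G,F,l]
After op 11 (replace(4, 'f')): offset=7, physical=[A,c,C,f,G,F,l,H], logical=[H,A,c,C,f,G,F,l]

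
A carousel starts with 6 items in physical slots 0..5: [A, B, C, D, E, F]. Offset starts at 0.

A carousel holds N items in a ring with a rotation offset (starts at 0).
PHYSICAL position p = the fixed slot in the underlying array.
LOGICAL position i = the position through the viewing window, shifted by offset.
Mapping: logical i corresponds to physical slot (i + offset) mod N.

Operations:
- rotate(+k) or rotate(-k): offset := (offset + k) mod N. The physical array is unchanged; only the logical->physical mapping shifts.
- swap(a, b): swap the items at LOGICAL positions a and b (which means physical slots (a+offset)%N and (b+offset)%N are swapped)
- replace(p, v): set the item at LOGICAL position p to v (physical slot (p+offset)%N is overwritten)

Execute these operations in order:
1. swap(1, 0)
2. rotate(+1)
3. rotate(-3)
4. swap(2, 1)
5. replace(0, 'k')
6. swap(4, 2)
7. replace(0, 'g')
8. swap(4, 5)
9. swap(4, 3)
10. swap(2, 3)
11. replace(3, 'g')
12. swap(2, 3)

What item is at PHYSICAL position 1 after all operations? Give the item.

After op 1 (swap(1, 0)): offset=0, physical=[B,A,C,D,E,F], logical=[B,A,C,D,E,F]
After op 2 (rotate(+1)): offset=1, physical=[B,A,C,D,E,F], logical=[A,C,D,E,F,B]
After op 3 (rotate(-3)): offset=4, physical=[B,A,C,D,E,F], logical=[E,F,B,A,C,D]
After op 4 (swap(2, 1)): offset=4, physical=[F,A,C,D,E,B], logical=[E,B,F,A,C,D]
After op 5 (replace(0, 'k')): offset=4, physical=[F,A,C,D,k,B], logical=[k,B,F,A,C,D]
After op 6 (swap(4, 2)): offset=4, physical=[C,A,F,D,k,B], logical=[k,B,C,A,F,D]
After op 7 (replace(0, 'g')): offset=4, physical=[C,A,F,D,g,B], logical=[g,B,C,A,F,D]
After op 8 (swap(4, 5)): offset=4, physical=[C,A,D,F,g,B], logical=[g,B,C,A,D,F]
After op 9 (swap(4, 3)): offset=4, physical=[C,D,A,F,g,B], logical=[g,B,C,D,A,F]
After op 10 (swap(2, 3)): offset=4, physical=[D,C,A,F,g,B], logical=[g,B,D,C,A,F]
After op 11 (replace(3, 'g')): offset=4, physical=[D,g,A,F,g,B], logical=[g,B,D,g,A,F]
After op 12 (swap(2, 3)): offset=4, physical=[g,D,A,F,g,B], logical=[g,B,g,D,A,F]

Answer: D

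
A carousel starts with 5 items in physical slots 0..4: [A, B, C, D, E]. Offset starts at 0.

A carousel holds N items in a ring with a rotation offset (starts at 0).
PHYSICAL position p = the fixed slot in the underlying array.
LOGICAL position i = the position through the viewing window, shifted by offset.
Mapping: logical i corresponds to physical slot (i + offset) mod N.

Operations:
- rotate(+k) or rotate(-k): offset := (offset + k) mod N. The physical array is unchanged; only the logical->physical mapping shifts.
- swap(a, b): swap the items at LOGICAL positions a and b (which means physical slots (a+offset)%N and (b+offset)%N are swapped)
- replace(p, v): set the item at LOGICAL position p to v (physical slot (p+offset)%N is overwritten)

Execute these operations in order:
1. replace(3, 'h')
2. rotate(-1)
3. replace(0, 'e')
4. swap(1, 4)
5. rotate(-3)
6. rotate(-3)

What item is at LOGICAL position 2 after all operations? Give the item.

Answer: h

Derivation:
After op 1 (replace(3, 'h')): offset=0, physical=[A,B,C,h,E], logical=[A,B,C,h,E]
After op 2 (rotate(-1)): offset=4, physical=[A,B,C,h,E], logical=[E,A,B,C,h]
After op 3 (replace(0, 'e')): offset=4, physical=[A,B,C,h,e], logical=[e,A,B,C,h]
After op 4 (swap(1, 4)): offset=4, physical=[h,B,C,A,e], logical=[e,h,B,C,A]
After op 5 (rotate(-3)): offset=1, physical=[h,B,C,A,e], logical=[B,C,A,e,h]
After op 6 (rotate(-3)): offset=3, physical=[h,B,C,A,e], logical=[A,e,h,B,C]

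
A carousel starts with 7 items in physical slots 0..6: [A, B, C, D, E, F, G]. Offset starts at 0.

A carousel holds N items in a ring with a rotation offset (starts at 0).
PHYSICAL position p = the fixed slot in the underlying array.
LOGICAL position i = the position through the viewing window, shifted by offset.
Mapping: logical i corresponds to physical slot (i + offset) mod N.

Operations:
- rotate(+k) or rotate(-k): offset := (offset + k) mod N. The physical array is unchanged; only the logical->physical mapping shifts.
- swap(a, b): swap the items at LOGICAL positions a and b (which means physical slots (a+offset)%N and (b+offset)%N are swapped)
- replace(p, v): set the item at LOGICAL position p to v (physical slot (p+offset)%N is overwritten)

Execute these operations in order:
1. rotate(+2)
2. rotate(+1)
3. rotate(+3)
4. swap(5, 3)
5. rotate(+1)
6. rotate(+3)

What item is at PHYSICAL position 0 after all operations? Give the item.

After op 1 (rotate(+2)): offset=2, physical=[A,B,C,D,E,F,G], logical=[C,D,E,F,G,A,B]
After op 2 (rotate(+1)): offset=3, physical=[A,B,C,D,E,F,G], logical=[D,E,F,G,A,B,C]
After op 3 (rotate(+3)): offset=6, physical=[A,B,C,D,E,F,G], logical=[G,A,B,C,D,E,F]
After op 4 (swap(5, 3)): offset=6, physical=[A,B,E,D,C,F,G], logical=[G,A,B,E,D,C,F]
After op 5 (rotate(+1)): offset=0, physical=[A,B,E,D,C,F,G], logical=[A,B,E,D,C,F,G]
After op 6 (rotate(+3)): offset=3, physical=[A,B,E,D,C,F,G], logical=[D,C,F,G,A,B,E]

Answer: A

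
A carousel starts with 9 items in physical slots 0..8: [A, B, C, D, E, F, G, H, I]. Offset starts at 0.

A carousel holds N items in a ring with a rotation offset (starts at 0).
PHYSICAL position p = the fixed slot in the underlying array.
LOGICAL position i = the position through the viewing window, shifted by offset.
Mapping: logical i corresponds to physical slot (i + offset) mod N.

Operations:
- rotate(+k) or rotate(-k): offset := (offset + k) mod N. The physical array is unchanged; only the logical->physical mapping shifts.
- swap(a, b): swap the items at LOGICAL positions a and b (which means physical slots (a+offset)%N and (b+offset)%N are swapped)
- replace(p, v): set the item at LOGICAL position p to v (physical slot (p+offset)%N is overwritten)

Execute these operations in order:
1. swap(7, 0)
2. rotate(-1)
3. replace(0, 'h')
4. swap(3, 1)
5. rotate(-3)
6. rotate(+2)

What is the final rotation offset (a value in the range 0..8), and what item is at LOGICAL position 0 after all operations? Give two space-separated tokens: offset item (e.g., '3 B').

Answer: 7 A

Derivation:
After op 1 (swap(7, 0)): offset=0, physical=[H,B,C,D,E,F,G,A,I], logical=[H,B,C,D,E,F,G,A,I]
After op 2 (rotate(-1)): offset=8, physical=[H,B,C,D,E,F,G,A,I], logical=[I,H,B,C,D,E,F,G,A]
After op 3 (replace(0, 'h')): offset=8, physical=[H,B,C,D,E,F,G,A,h], logical=[h,H,B,C,D,E,F,G,A]
After op 4 (swap(3, 1)): offset=8, physical=[C,B,H,D,E,F,G,A,h], logical=[h,C,B,H,D,E,F,G,A]
After op 5 (rotate(-3)): offset=5, physical=[C,B,H,D,E,F,G,A,h], logical=[F,G,A,h,C,B,H,D,E]
After op 6 (rotate(+2)): offset=7, physical=[C,B,H,D,E,F,G,A,h], logical=[A,h,C,B,H,D,E,F,G]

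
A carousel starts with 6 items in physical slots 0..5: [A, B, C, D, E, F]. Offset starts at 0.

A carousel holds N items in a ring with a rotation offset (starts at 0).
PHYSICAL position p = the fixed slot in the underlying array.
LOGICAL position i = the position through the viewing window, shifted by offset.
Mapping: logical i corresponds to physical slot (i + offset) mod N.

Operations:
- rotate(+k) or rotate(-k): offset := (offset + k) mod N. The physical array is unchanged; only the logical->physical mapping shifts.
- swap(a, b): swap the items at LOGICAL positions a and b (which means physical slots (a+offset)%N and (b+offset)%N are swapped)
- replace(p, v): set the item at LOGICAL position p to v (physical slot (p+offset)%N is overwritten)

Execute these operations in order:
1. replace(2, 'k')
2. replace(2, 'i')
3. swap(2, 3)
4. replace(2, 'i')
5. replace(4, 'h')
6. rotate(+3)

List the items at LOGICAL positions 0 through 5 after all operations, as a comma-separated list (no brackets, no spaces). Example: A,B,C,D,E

After op 1 (replace(2, 'k')): offset=0, physical=[A,B,k,D,E,F], logical=[A,B,k,D,E,F]
After op 2 (replace(2, 'i')): offset=0, physical=[A,B,i,D,E,F], logical=[A,B,i,D,E,F]
After op 3 (swap(2, 3)): offset=0, physical=[A,B,D,i,E,F], logical=[A,B,D,i,E,F]
After op 4 (replace(2, 'i')): offset=0, physical=[A,B,i,i,E,F], logical=[A,B,i,i,E,F]
After op 5 (replace(4, 'h')): offset=0, physical=[A,B,i,i,h,F], logical=[A,B,i,i,h,F]
After op 6 (rotate(+3)): offset=3, physical=[A,B,i,i,h,F], logical=[i,h,F,A,B,i]

Answer: i,h,F,A,B,i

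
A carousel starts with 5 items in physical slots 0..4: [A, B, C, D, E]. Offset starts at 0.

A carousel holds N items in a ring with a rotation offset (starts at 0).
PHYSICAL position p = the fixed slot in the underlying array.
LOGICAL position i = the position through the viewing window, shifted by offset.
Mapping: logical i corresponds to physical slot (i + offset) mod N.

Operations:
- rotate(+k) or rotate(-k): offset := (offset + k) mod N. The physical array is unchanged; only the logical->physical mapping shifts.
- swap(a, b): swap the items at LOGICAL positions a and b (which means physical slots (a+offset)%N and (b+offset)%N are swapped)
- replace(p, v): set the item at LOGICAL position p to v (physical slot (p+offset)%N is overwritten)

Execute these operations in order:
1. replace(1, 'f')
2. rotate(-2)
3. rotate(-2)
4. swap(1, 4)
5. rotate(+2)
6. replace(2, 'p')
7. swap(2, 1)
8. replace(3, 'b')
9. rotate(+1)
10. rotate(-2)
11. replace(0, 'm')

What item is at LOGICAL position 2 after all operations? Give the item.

After op 1 (replace(1, 'f')): offset=0, physical=[A,f,C,D,E], logical=[A,f,C,D,E]
After op 2 (rotate(-2)): offset=3, physical=[A,f,C,D,E], logical=[D,E,A,f,C]
After op 3 (rotate(-2)): offset=1, physical=[A,f,C,D,E], logical=[f,C,D,E,A]
After op 4 (swap(1, 4)): offset=1, physical=[C,f,A,D,E], logical=[f,A,D,E,C]
After op 5 (rotate(+2)): offset=3, physical=[C,f,A,D,E], logical=[D,E,C,f,A]
After op 6 (replace(2, 'p')): offset=3, physical=[p,f,A,D,E], logical=[D,E,p,f,A]
After op 7 (swap(2, 1)): offset=3, physical=[E,f,A,D,p], logical=[D,p,E,f,A]
After op 8 (replace(3, 'b')): offset=3, physical=[E,b,A,D,p], logical=[D,p,E,b,A]
After op 9 (rotate(+1)): offset=4, physical=[E,b,A,D,p], logical=[p,E,b,A,D]
After op 10 (rotate(-2)): offset=2, physical=[E,b,A,D,p], logical=[A,D,p,E,b]
After op 11 (replace(0, 'm')): offset=2, physical=[E,b,m,D,p], logical=[m,D,p,E,b]

Answer: p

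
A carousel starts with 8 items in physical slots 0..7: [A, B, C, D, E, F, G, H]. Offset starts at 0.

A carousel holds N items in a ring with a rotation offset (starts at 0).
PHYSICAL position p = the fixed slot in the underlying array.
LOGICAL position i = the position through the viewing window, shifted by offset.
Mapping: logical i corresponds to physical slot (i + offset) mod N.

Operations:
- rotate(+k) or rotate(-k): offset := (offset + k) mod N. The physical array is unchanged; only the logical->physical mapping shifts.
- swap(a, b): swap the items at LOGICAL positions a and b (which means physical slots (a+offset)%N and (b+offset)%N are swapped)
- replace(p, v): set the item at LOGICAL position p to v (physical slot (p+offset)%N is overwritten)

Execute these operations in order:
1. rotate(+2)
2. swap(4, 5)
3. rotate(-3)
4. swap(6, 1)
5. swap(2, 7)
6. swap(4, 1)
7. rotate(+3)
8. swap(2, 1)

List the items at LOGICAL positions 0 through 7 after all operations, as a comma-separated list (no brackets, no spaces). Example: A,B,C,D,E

After op 1 (rotate(+2)): offset=2, physical=[A,B,C,D,E,F,G,H], logical=[C,D,E,F,G,H,A,B]
After op 2 (swap(4, 5)): offset=2, physical=[A,B,C,D,E,F,H,G], logical=[C,D,E,F,H,G,A,B]
After op 3 (rotate(-3)): offset=7, physical=[A,B,C,D,E,F,H,G], logical=[G,A,B,C,D,E,F,H]
After op 4 (swap(6, 1)): offset=7, physical=[F,B,C,D,E,A,H,G], logical=[G,F,B,C,D,E,A,H]
After op 5 (swap(2, 7)): offset=7, physical=[F,H,C,D,E,A,B,G], logical=[G,F,H,C,D,E,A,B]
After op 6 (swap(4, 1)): offset=7, physical=[D,H,C,F,E,A,B,G], logical=[G,D,H,C,F,E,A,B]
After op 7 (rotate(+3)): offset=2, physical=[D,H,C,F,E,A,B,G], logical=[C,F,E,A,B,G,D,H]
After op 8 (swap(2, 1)): offset=2, physical=[D,H,C,E,F,A,B,G], logical=[C,E,F,A,B,G,D,H]

Answer: C,E,F,A,B,G,D,H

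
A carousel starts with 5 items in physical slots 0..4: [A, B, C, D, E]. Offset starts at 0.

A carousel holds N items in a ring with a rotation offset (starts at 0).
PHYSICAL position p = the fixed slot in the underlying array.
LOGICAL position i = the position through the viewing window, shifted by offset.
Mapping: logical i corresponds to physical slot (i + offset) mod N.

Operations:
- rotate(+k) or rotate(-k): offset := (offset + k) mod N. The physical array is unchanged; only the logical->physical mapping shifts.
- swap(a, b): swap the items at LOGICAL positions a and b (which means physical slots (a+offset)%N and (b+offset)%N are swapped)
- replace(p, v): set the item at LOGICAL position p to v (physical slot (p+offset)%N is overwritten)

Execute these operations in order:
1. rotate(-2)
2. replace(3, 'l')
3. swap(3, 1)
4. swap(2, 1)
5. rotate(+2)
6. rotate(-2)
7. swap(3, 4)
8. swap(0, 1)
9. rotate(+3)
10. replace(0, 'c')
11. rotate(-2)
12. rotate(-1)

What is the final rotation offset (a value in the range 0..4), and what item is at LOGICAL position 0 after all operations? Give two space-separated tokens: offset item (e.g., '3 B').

Answer: 3 A

Derivation:
After op 1 (rotate(-2)): offset=3, physical=[A,B,C,D,E], logical=[D,E,A,B,C]
After op 2 (replace(3, 'l')): offset=3, physical=[A,l,C,D,E], logical=[D,E,A,l,C]
After op 3 (swap(3, 1)): offset=3, physical=[A,E,C,D,l], logical=[D,l,A,E,C]
After op 4 (swap(2, 1)): offset=3, physical=[l,E,C,D,A], logical=[D,A,l,E,C]
After op 5 (rotate(+2)): offset=0, physical=[l,E,C,D,A], logical=[l,E,C,D,A]
After op 6 (rotate(-2)): offset=3, physical=[l,E,C,D,A], logical=[D,A,l,E,C]
After op 7 (swap(3, 4)): offset=3, physical=[l,C,E,D,A], logical=[D,A,l,C,E]
After op 8 (swap(0, 1)): offset=3, physical=[l,C,E,A,D], logical=[A,D,l,C,E]
After op 9 (rotate(+3)): offset=1, physical=[l,C,E,A,D], logical=[C,E,A,D,l]
After op 10 (replace(0, 'c')): offset=1, physical=[l,c,E,A,D], logical=[c,E,A,D,l]
After op 11 (rotate(-2)): offset=4, physical=[l,c,E,A,D], logical=[D,l,c,E,A]
After op 12 (rotate(-1)): offset=3, physical=[l,c,E,A,D], logical=[A,D,l,c,E]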